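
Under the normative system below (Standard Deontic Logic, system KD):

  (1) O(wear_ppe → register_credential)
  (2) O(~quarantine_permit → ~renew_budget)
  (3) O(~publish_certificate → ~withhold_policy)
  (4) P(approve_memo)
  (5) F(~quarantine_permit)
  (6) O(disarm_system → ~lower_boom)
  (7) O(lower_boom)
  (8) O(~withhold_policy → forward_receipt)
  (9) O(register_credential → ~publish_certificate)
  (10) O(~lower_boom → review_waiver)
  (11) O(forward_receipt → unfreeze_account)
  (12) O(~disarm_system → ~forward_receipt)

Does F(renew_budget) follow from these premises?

No

Premise 2 is O(~quarantine_permit → ~renew_budget), but O(~quarantine_permit) is not derivable from the premises, so it does not yield O(~renew_budget).
No other premise forces O(~renew_budget). An ideal world satisfying every premise can still have renew_budget true, so F(renew_budget) is not derivable.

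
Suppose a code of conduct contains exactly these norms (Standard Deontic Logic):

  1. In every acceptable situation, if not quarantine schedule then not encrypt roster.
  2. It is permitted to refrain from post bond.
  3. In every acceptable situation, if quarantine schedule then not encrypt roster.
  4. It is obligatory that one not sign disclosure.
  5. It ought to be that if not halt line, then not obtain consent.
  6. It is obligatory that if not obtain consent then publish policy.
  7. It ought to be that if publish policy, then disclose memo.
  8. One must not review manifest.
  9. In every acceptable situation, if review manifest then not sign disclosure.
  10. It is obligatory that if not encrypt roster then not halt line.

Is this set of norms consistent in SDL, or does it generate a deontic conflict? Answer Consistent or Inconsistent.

Consistent

Premise 9 is O(review_manifest → ¬sign_disclosure); even if O(¬sign_disclosure) held, inferring O(review_manifest) would be affirming the consequent — invalid.
So O(review_manifest) is not derivable, and the apparent clash with O(¬review_manifest) does not arise.
A world satisfying every obligation exists (e.g. disclose_memo=true, encrypt_roster=false, halt_line=false, obtain_consent=false, post_bond=false, publish_policy=true, quarantine_schedule=false, review_manifest=false, sign_disclosure=false); no atom is both obligatory and forbidden, so the set is consistent.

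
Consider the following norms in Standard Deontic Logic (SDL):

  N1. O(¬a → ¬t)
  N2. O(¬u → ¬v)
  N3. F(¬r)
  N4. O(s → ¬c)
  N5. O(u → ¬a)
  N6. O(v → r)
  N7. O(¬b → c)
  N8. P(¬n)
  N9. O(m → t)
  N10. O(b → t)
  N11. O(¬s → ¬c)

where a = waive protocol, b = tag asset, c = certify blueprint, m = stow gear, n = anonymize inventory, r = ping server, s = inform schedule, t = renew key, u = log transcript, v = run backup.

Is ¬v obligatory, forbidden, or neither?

Obligatory

By case analysis on ¬s: premise 11 gives O(¬s → ¬c) and premise 4 gives O(s → ¬c), so O(¬c) either way.
Premise 7 is O(¬b → c); contrapositively O(¬c → b). Since O(¬c) holds, K gives O(b).
With premise 10, O(b → t), the K-axiom yields O(t).
The contrapositive of premise 1 (O(¬a → ¬t)) is O(t → a), and O(t) is already established, so O(a).
Premise 5 is O(u → ¬a); contrapositively O(a → ¬u). Since O(a) holds, K gives O(¬u).
With premise 2, O(¬u → ¬v), the K-axiom yields O(¬v).
Premises 3, 6, 8, 9 do not contribute to this derivation.
Hence ¬v is obligatory.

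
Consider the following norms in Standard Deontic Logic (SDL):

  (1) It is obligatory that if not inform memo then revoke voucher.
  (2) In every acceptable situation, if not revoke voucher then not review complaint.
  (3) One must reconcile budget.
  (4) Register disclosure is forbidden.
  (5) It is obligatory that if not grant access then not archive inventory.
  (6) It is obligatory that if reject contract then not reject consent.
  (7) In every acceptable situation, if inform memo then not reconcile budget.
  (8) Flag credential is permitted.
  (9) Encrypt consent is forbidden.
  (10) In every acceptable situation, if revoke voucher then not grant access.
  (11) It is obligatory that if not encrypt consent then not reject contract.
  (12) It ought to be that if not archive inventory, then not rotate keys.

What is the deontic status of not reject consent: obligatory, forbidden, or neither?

Premise 6 is O(reject_contract → ¬reject_consent), but O(reject_contract) is not derivable from the premises, so it does not yield O(¬reject_consent).
No premise or chain of K-axiom applications forces O(¬reject_consent), and none forces O(reject_consent). So ¬reject_consent is neither obligatory nor forbidden under these norms.

Neither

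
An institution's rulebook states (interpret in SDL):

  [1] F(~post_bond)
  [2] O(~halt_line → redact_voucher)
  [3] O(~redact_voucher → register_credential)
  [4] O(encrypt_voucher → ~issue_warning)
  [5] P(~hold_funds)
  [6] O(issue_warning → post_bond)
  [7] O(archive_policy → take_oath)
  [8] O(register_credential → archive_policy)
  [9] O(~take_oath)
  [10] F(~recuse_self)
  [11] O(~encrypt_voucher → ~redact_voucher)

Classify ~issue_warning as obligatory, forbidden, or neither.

Premise 9 gives O(~take_oath).
Premise 7 is O(archive_policy → take_oath); contrapositively O(~take_oath → ~archive_policy). Since O(~take_oath) holds, K gives O(~archive_policy).
Premise 8, O(register_credential → archive_policy), contraposes to O(~archive_policy → ~register_credential); with O(~archive_policy) we get O(~register_credential).
The contrapositive of premise 3 (O(~redact_voucher → register_credential)) is O(~register_credential → redact_voucher), and O(~register_credential) is already established, so O(redact_voucher).
Premise 11 is O(~encrypt_voucher → ~redact_voucher); contrapositively O(redact_voucher → encrypt_voucher). Since O(redact_voucher) holds, K gives O(encrypt_voucher).
From O(encrypt_voucher) and premise 4, O(encrypt_voucher → ~issue_warning), we obtain O(~issue_warning).
Premises 1, 2, 5, 6, 10 do not contribute to this derivation.
Hence ~issue_warning is obligatory.

Obligatory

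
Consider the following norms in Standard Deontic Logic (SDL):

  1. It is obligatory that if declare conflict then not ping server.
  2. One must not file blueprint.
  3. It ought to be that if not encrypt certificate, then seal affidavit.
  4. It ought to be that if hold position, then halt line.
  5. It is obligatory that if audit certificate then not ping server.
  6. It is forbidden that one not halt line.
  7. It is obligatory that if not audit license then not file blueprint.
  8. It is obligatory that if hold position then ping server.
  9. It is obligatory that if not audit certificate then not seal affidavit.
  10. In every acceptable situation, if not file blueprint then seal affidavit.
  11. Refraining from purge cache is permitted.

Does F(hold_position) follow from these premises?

Yes

Premise 2 is F(file_blueprint), i.e. O(¬file_blueprint).
From O(¬file_blueprint) and premise 10, O(¬file_blueprint → seal_affidavit), we obtain O(seal_affidavit).
The contrapositive of premise 9 (O(¬audit_certificate → ¬seal_affidavit)) is O(seal_affidavit → audit_certificate), and O(seal_affidavit) is already established, so O(audit_certificate).
Applying K to premise 5 (O(audit_certificate → ¬ping_server)) and O(audit_certificate) yields O(¬ping_server).
The contrapositive of premise 8 (O(hold_position → ping_server)) is O(¬ping_server → ¬hold_position), and O(¬ping_server) is already established, so O(¬hold_position).
Premises 1, 3, 4, 6, 7, 11 do not contribute to this derivation.
So O(¬hold_position) holds, i.e. F(hold_position). The claim follows.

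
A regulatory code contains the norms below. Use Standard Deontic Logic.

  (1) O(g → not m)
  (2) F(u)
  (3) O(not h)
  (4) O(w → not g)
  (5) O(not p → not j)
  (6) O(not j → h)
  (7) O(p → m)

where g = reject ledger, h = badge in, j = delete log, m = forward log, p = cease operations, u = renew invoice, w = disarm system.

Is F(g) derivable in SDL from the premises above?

Yes

Premise 3 states O(not h) outright.
Premise 6, O(not j → h), contraposes to O(not h → j); with O(not h) we get O(j).
Premise 5 is O(not p → not j); contrapositively O(j → p). Since O(j) holds, K gives O(p).
From O(p) and premise 7, O(p → m), we obtain O(m).
Premise 1 is O(g → not m); contrapositively O(m → not g). Since O(m) holds, K gives O(not g).
Premises 2, 4 do not contribute to this derivation.
So O(not g) holds, i.e. F(g). The claim follows.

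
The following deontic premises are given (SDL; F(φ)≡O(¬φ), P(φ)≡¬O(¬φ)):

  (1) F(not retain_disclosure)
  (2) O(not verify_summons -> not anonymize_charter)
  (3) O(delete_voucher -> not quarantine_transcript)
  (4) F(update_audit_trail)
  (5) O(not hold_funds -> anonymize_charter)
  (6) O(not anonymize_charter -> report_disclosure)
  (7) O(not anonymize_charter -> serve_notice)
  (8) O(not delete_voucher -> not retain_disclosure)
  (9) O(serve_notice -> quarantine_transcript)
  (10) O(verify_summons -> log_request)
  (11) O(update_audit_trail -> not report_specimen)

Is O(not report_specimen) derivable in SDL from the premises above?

Premise 11 is O(update_audit_trail -> not report_specimen), but O(update_audit_trail) is not derivable from the premises, so it does not yield O(not report_specimen).
No other premise forces O(not report_specimen). An ideal world satisfying every premise can still have not report_specimen false, so O(not report_specimen) is not derivable.

No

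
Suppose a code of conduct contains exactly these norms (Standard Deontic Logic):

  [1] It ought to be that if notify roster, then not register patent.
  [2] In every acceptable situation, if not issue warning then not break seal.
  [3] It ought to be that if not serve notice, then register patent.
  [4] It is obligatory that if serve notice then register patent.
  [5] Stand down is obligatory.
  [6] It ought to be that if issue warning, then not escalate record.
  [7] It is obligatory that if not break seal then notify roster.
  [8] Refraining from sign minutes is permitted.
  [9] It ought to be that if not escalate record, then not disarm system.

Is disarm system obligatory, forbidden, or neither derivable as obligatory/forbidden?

Forbidden

Premises 4 and 3 cover both cases: O(serve_notice → register_patent) and O(¬serve_notice → register_patent). Since serve_notice ∨ ¬serve_notice is a tautology, O(register_patent) follows.
Premise 1, O(notify_roster → ¬register_patent), contraposes to O(register_patent → ¬notify_roster); with O(register_patent) we get O(¬notify_roster).
The contrapositive of premise 7 (O(¬break_seal → notify_roster)) is O(¬notify_roster → break_seal), and O(¬notify_roster) is already established, so O(break_seal).
The contrapositive of premise 2 (O(¬issue_warning → ¬break_seal)) is O(break_seal → issue_warning), and O(break_seal) is already established, so O(issue_warning).
Premise 6 is O(issue_warning → ¬escalate_record); since O(issue_warning), deontic closure gives O(¬escalate_record).
With premise 9, O(¬escalate_record → ¬disarm_system), the K-axiom yields O(¬disarm_system).
Premises 5, 8 do not contribute to this derivation.
Thus O(¬disarm_system), which is F(disarm_system): disarm_system is forbidden.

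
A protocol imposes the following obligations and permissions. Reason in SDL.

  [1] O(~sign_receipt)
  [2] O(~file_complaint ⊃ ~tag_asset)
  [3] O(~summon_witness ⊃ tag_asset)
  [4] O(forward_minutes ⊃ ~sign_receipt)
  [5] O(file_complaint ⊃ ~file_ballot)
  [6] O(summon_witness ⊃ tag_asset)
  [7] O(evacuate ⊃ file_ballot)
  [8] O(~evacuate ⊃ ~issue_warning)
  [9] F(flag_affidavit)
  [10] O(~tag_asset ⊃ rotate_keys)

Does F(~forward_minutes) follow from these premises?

No

Premise 4 is O(forward_minutes ⊃ ~sign_receipt); even if O(~sign_receipt) held, inferring O(forward_minutes) would be affirming the consequent — invalid.
No other premise forces O(forward_minutes). An ideal world satisfying every premise can still have ~forward_minutes true, so F(~forward_minutes) is not derivable.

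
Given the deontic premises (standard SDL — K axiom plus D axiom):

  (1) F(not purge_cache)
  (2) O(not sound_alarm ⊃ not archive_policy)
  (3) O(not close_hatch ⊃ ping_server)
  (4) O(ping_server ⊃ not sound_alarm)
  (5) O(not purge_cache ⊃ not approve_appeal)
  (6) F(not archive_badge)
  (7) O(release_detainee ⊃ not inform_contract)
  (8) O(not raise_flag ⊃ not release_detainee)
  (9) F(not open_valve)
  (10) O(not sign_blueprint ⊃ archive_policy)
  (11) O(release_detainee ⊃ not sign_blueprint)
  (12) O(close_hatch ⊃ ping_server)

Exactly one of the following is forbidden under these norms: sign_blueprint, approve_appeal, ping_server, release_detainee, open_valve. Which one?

Premises 3 and 12 cover both cases: O(not close_hatch ⊃ ping_server) and O(close_hatch ⊃ ping_server). Since not close_hatch ∨ close_hatch is a tautology, O(ping_server) follows.
Applying K to premise 4 (O(ping_server ⊃ not sound_alarm)) and O(ping_server) yields O(not sound_alarm).
Applying K to premise 2 (O(not sound_alarm ⊃ not archive_policy)) and O(not sound_alarm) yields O(not archive_policy).
The contrapositive of premise 10 (O(not sign_blueprint ⊃ archive_policy)) is O(not archive_policy ⊃ sign_blueprint), and O(not archive_policy) is already established, so O(sign_blueprint).
Premise 11 is O(release_detainee ⊃ not sign_blueprint); contrapositively O(sign_blueprint ⊃ not release_detainee). Since O(sign_blueprint) holds, K gives O(not release_detainee).
So O(not release_detainee) holds, i.e. release_detainee is forbidden. None of the other listed options is forbidden under the premises.

release_detainee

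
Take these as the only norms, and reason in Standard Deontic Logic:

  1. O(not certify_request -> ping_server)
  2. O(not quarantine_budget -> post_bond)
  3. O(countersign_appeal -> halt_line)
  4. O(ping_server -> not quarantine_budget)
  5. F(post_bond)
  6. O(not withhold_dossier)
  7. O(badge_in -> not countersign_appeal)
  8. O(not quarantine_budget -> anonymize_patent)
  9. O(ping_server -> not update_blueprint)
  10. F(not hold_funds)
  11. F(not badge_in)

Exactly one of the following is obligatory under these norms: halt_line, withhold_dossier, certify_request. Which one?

certify_request

Premise 5 is F(post_bond), i.e. O(not post_bond).
Premise 2, O(not quarantine_budget -> post_bond), contraposes to O(not post_bond -> quarantine_budget); with O(not post_bond) we get O(quarantine_budget).
Premise 4, O(ping_server -> not quarantine_budget), contraposes to O(quarantine_budget -> not ping_server); with O(quarantine_budget) we get O(not ping_server).
Premise 1, O(not certify_request -> ping_server), contraposes to O(not ping_server -> certify_request); with O(not ping_server) we get O(certify_request).
So O(certify_request) holds — certify_request is obligatory. None of the other listed options is made obligatory by any chain of premises.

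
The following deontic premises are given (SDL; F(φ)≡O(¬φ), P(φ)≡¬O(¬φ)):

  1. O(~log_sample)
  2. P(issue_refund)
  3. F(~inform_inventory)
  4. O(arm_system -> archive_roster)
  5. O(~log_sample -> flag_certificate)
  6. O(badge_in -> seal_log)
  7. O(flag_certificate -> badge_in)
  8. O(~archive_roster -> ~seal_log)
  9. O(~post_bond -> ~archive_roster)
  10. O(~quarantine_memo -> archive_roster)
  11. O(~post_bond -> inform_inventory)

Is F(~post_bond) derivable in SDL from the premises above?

From premise 1 we have O(~log_sample).
Premise 5 is O(~log_sample -> flag_certificate); since O(~log_sample), deontic closure gives O(flag_certificate).
From O(flag_certificate) and premise 7, O(flag_certificate -> badge_in), we obtain O(badge_in).
Premise 6 is O(badge_in -> seal_log); since O(badge_in), deontic closure gives O(seal_log).
The contrapositive of premise 8 (O(~archive_roster -> ~seal_log)) is O(seal_log -> archive_roster), and O(seal_log) is already established, so O(archive_roster).
Premise 9 is O(~post_bond -> ~archive_roster); contrapositively O(archive_roster -> post_bond). Since O(archive_roster) holds, K gives O(post_bond).
Premises 2, 3, 4, 10, 11 do not contribute to this derivation.
So O(post_bond) holds, i.e. F(~post_bond). The claim follows.

Yes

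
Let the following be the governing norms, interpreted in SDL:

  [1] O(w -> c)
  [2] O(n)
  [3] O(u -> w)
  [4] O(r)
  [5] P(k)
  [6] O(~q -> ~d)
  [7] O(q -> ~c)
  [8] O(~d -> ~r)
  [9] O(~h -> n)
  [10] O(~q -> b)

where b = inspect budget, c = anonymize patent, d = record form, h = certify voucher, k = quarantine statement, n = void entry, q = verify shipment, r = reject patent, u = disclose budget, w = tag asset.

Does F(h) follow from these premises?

Premise 9 is O(~h -> n); even if O(n) held, inferring O(~h) would be affirming the consequent — invalid.
No other premise forces O(~h). An ideal world satisfying every premise can still have h true, so F(h) is not derivable.

No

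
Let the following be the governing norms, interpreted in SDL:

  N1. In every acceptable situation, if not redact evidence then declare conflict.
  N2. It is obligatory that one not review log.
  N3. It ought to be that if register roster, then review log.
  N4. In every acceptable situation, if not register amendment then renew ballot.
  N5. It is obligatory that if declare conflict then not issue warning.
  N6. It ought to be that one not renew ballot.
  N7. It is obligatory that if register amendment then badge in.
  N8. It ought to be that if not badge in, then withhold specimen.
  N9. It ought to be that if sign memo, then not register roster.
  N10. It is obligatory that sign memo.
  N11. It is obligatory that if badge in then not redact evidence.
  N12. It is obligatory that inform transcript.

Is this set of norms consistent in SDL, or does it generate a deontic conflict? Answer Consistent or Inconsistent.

Premise 3 is O(register_roster → review_log), but O(register_roster) is not derivable from the premises, so it does not yield O(review_log).
So O(review_log) is not derivable, and the apparent clash with O(¬review_log) does not arise.
A world satisfying every obligation exists (e.g. badge_in=true, declare_conflict=true, inform_transcript=true, issue_warning=false, redact_evidence=false, register_amendment=true, register_roster=false, renew_ballot=false, review_log=false, sign_memo=true, withhold_specimen=false); no atom is both obligatory and forbidden, so the set is consistent.

Consistent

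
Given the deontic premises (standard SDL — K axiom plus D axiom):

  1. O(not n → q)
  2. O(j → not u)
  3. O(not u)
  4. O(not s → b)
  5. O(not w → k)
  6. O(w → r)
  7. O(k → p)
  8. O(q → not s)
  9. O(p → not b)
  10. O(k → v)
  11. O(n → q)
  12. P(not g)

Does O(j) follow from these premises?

No

Premise 2 is O(j → not u); even if O(not u) held, inferring O(j) would be affirming the consequent — invalid.
No other premise forces O(j). An ideal world satisfying every premise can still have j false, so O(j) is not derivable.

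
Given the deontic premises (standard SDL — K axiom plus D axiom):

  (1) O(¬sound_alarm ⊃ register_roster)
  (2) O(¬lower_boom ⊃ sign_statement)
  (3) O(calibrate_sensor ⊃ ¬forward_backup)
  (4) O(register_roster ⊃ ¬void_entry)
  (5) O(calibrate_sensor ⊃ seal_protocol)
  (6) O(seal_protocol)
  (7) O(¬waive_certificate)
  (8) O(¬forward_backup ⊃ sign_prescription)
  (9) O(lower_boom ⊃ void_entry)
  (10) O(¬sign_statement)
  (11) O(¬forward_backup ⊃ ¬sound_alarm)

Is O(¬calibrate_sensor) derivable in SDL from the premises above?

Yes

Premise 10 gives O(¬sign_statement).
Premise 2, O(¬lower_boom ⊃ sign_statement), contraposes to O(¬sign_statement ⊃ lower_boom); with O(¬sign_statement) we get O(lower_boom).
With premise 9, O(lower_boom ⊃ void_entry), the K-axiom yields O(void_entry).
Premise 4, O(register_roster ⊃ ¬void_entry), contraposes to O(void_entry ⊃ ¬register_roster); with O(void_entry) we get O(¬register_roster).
The contrapositive of premise 1 (O(¬sound_alarm ⊃ register_roster)) is O(¬register_roster ⊃ sound_alarm), and O(¬register_roster) is already established, so O(sound_alarm).
Premise 11, O(¬forward_backup ⊃ ¬sound_alarm), contraposes to O(sound_alarm ⊃ forward_backup); with O(sound_alarm) we get O(forward_backup).
Premise 3 is O(calibrate_sensor ⊃ ¬forward_backup); contrapositively O(forward_backup ⊃ ¬calibrate_sensor). Since O(forward_backup) holds, K gives O(¬calibrate_sensor).
Premises 5, 6, 7, 8 do not contribute to this derivation.
So O(¬calibrate_sensor) follows.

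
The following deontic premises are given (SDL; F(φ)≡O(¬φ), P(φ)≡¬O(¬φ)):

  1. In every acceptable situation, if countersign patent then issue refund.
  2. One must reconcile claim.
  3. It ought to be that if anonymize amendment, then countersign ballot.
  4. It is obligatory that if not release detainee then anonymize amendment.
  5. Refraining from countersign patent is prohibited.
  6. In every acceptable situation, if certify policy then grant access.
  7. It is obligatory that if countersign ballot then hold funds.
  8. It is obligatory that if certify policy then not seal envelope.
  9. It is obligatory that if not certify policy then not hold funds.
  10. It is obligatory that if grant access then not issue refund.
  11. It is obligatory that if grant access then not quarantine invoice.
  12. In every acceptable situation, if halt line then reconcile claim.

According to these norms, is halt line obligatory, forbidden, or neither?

Premise 12 is O(halt_line → reconcile_claim); even if O(reconcile_claim) held, inferring O(halt_line) would be affirming the consequent — invalid.
No premise or chain of K-axiom applications forces O(halt_line), and none forces O(¬halt_line). So halt_line is neither obligatory nor forbidden under these norms.

Neither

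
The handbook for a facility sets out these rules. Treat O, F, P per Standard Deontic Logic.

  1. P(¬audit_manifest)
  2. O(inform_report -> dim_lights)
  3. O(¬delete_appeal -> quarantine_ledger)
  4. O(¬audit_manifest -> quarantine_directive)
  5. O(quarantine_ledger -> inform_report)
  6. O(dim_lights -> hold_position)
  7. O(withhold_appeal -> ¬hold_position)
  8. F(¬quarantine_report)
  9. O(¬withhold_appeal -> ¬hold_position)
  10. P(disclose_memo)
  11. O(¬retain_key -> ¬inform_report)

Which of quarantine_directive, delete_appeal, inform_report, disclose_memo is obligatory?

delete_appeal

Premises 7 and 9 cover both cases: O(withhold_appeal -> ¬hold_position) and O(¬withhold_appeal -> ¬hold_position). Since withhold_appeal ∨ ¬withhold_appeal is a tautology, O(¬hold_position) follows.
Premise 6 is O(dim_lights -> hold_position); contrapositively O(¬hold_position -> ¬dim_lights). Since O(¬hold_position) holds, K gives O(¬dim_lights).
Premise 2, O(inform_report -> dim_lights), contraposes to O(¬dim_lights -> ¬inform_report); with O(¬dim_lights) we get O(¬inform_report).
Premise 5 is O(quarantine_ledger -> inform_report); contrapositively O(¬inform_report -> ¬quarantine_ledger). Since O(¬inform_report) holds, K gives O(¬quarantine_ledger).
Premise 3 is O(¬delete_appeal -> quarantine_ledger); contrapositively O(¬quarantine_ledger -> delete_appeal). Since O(¬quarantine_ledger) holds, K gives O(delete_appeal).
So O(delete_appeal) holds — delete_appeal is obligatory. None of the other listed options is made obligatory by any chain of premises.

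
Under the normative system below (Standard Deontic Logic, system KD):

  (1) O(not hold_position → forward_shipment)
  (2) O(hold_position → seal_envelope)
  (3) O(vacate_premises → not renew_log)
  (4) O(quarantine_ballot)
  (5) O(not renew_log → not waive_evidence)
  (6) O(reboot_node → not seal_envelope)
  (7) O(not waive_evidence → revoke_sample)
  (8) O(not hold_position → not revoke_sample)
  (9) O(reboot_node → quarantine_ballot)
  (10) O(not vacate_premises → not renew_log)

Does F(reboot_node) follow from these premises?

Yes

Premises 3 and 10 are O(vacate_premises → not renew_log) and O(not vacate_premises → not renew_log); every ideal world satisfies vacate_premises or not vacate_premises, so in either case not renew_log holds — hence O(not renew_log).
Applying K to premise 5 (O(not renew_log → not waive_evidence)) and O(not renew_log) yields O(not waive_evidence).
Applying K to premise 7 (O(not waive_evidence → revoke_sample)) and O(not waive_evidence) yields O(revoke_sample).
The contrapositive of premise 8 (O(not hold_position → not revoke_sample)) is O(revoke_sample → hold_position), and O(revoke_sample) is already established, so O(hold_position).
From O(hold_position) and premise 2, O(hold_position → seal_envelope), we obtain O(seal_envelope).
Premise 6, O(reboot_node → not seal_envelope), contraposes to O(seal_envelope → not reboot_node); with O(seal_envelope) we get O(not reboot_node).
Premises 1, 4, 9 do not contribute to this derivation.
So O(not reboot_node) holds, i.e. F(reboot_node). The claim follows.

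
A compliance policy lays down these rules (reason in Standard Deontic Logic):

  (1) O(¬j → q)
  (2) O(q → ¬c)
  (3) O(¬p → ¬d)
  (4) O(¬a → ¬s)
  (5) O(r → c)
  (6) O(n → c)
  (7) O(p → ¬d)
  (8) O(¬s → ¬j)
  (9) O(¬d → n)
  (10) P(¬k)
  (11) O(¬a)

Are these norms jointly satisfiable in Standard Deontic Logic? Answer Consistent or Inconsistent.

Inconsistent

Premises 3 and 7 are O(¬p → ¬d) and O(p → ¬d); every ideal world satisfies ¬p or p, so in either case ¬d holds — hence O(¬d).
From O(¬d) and premise 9, O(¬d → n), we obtain O(n).
Applying K to premise 6 (O(n → c)) and O(n) yields O(c).
Premise 2, O(q → ¬c), contraposes to O(c → ¬q); with O(c) we get O(¬q).
Premise 1, O(¬j → q), contraposes to O(¬q → j); with O(¬q) we get O(j).
Premise 8 is O(¬s → ¬j); contrapositively O(j → s). Since O(j) holds, K gives O(s).
The contrapositive of premise 4 (O(¬a → ¬s)) is O(s → a), and O(s) is already established, so O(a).
Yet premise 11 states O(¬a).
We now have both O(a) and O(¬a) — a is simultaneously obligatory and forbidden, violating the D-axiom.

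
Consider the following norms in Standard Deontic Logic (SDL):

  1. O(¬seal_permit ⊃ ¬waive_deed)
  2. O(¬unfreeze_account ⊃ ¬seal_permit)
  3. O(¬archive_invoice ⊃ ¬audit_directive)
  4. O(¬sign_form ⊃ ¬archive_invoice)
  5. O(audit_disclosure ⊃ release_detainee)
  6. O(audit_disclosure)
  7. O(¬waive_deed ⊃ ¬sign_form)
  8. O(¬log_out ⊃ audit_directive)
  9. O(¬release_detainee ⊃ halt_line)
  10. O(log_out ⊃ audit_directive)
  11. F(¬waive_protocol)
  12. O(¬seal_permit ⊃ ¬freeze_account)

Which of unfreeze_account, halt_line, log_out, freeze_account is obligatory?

Premises 10 and 8 cover both cases: O(log_out ⊃ audit_directive) and O(¬log_out ⊃ audit_directive). Since log_out ∨ ¬log_out is a tautology, O(audit_directive) follows.
The contrapositive of premise 3 (O(¬archive_invoice ⊃ ¬audit_directive)) is O(audit_directive ⊃ archive_invoice), and O(audit_directive) is already established, so O(archive_invoice).
Premise 4 is O(¬sign_form ⊃ ¬archive_invoice); contrapositively O(archive_invoice ⊃ sign_form). Since O(archive_invoice) holds, K gives O(sign_form).
Premise 7 is O(¬waive_deed ⊃ ¬sign_form); contrapositively O(sign_form ⊃ waive_deed). Since O(sign_form) holds, K gives O(waive_deed).
Premise 1, O(¬seal_permit ⊃ ¬waive_deed), contraposes to O(waive_deed ⊃ seal_permit); with O(waive_deed) we get O(seal_permit).
Premise 2, O(¬unfreeze_account ⊃ ¬seal_permit), contraposes to O(seal_permit ⊃ unfreeze_account); with O(seal_permit) we get O(unfreeze_account).
So O(unfreeze_account) holds — unfreeze_account is obligatory. None of the other listed options is made obligatory by any chain of premises.

unfreeze_account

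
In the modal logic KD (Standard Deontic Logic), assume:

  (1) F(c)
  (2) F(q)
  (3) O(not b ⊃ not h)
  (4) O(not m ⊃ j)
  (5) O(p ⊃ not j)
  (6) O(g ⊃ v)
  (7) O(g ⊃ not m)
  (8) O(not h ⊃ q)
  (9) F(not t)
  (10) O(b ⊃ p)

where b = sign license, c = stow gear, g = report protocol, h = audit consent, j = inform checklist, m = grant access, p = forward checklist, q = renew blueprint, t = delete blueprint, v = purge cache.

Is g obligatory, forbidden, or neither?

Forbidden

Premise 2, F(q), is equivalent to O(not q).
Premise 8 is O(not h ⊃ q); contrapositively O(not q ⊃ h). Since O(not q) holds, K gives O(h).
Premise 3, O(not b ⊃ not h), contraposes to O(h ⊃ b); with O(h) we get O(b).
From O(b) and premise 10, O(b ⊃ p), we obtain O(p).
Applying K to premise 5 (O(p ⊃ not j)) and O(p) yields O(not j).
Premise 4 is O(not m ⊃ j); contrapositively O(not j ⊃ m). Since O(not j) holds, K gives O(m).
Premise 7 is O(g ⊃ not m); contrapositively O(m ⊃ not g). Since O(m) holds, K gives O(not g).
Premises 1, 6, 9 do not contribute to this derivation.
Thus O(not g), which is F(g): g is forbidden.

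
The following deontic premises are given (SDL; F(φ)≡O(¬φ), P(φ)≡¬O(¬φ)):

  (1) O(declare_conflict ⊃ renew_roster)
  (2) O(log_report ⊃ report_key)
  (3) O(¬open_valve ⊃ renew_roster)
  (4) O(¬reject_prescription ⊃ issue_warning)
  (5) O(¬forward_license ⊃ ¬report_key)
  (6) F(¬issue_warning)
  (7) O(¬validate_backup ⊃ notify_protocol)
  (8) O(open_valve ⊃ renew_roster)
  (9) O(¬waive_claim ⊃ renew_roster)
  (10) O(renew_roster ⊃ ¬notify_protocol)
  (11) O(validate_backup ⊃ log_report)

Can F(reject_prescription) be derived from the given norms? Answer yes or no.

Premise 4 is O(¬reject_prescription ⊃ issue_warning); even if O(issue_warning) held, inferring O(¬reject_prescription) would be affirming the consequent — invalid.
No other premise forces O(¬reject_prescription). An ideal world satisfying every premise can still have reject_prescription true, so F(reject_prescription) is not derivable.

No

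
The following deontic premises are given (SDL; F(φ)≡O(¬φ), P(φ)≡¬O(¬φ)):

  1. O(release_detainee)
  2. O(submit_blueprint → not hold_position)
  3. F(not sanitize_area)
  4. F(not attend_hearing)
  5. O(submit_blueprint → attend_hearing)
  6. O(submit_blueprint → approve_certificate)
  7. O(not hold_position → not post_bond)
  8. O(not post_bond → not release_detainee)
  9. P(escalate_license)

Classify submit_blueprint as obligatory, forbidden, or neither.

Forbidden

Premise 1 states O(release_detainee) outright.
The contrapositive of premise 8 (O(not post_bond → not release_detainee)) is O(release_detainee → post_bond), and O(release_detainee) is already established, so O(post_bond).
Premise 7, O(not hold_position → not post_bond), contraposes to O(post_bond → hold_position); with O(post_bond) we get O(hold_position).
Premise 2, O(submit_blueprint → not hold_position), contraposes to O(hold_position → not submit_blueprint); with O(hold_position) we get O(not submit_blueprint).
Premises 3, 4, 5, 6, 9 do not contribute to this derivation.
Thus O(not submit_blueprint), which is F(submit_blueprint): submit_blueprint is forbidden.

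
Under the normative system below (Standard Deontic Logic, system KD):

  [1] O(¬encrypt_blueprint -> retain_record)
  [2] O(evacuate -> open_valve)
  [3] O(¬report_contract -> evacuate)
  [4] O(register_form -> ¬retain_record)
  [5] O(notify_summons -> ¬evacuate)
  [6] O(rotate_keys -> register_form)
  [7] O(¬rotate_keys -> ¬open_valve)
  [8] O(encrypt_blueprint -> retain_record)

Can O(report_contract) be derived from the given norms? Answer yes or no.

By case analysis on ¬encrypt_blueprint: premise 1 gives O(¬encrypt_blueprint -> retain_record) and premise 8 gives O(encrypt_blueprint -> retain_record), so O(retain_record) either way.
The contrapositive of premise 4 (O(register_form -> ¬retain_record)) is O(retain_record -> ¬register_form), and O(retain_record) is already established, so O(¬register_form).
Premise 6, O(rotate_keys -> register_form), contraposes to O(¬register_form -> ¬rotate_keys); with O(¬register_form) we get O(¬rotate_keys).
Premise 7 is O(¬rotate_keys -> ¬open_valve); since O(¬rotate_keys), deontic closure gives O(¬open_valve).
Premise 2 is O(evacuate -> open_valve); contrapositively O(¬open_valve -> ¬evacuate). Since O(¬open_valve) holds, K gives O(¬evacuate).
Premise 3 is O(¬report_contract -> evacuate); contrapositively O(¬evacuate -> report_contract). Since O(¬evacuate) holds, K gives O(report_contract).
Premise 5 does not contribute to this derivation.
So O(report_contract) follows.

Yes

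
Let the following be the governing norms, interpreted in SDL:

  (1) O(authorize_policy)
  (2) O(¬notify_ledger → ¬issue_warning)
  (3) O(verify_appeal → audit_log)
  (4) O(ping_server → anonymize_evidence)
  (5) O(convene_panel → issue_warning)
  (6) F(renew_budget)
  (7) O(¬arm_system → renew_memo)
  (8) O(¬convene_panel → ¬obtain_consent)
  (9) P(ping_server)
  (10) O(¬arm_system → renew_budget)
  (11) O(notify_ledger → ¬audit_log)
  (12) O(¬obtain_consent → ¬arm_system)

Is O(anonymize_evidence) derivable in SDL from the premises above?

Premise 4 is O(ping_server → anonymize_evidence), but O(ping_server) is not derivable from the premises (the permission P(ping_server) asserts only ¬O(¬ping_server), not O(ping_server)), so it does not yield O(anonymize_evidence).
No other premise forces O(anonymize_evidence). An ideal world satisfying every premise can still have anonymize_evidence false, so O(anonymize_evidence) is not derivable.

No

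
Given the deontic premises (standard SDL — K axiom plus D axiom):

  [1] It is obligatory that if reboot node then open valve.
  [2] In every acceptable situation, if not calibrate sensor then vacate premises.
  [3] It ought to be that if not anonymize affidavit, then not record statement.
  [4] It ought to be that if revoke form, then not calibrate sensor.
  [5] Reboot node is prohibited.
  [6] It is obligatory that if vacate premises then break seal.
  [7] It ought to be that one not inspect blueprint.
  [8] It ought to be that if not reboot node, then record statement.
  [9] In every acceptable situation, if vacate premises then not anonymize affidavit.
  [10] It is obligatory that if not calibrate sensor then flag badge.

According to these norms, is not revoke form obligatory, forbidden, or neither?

Premise 5 is F(reboot_node), i.e. O(¬reboot_node).
From O(¬reboot_node) and premise 8, O(¬reboot_node → record_statement), we obtain O(record_statement).
Premise 3, O(¬anonymize_affidavit → ¬record_statement), contraposes to O(record_statement → anonymize_affidavit); with O(record_statement) we get O(anonymize_affidavit).
Premise 9, O(vacate_premises → ¬anonymize_affidavit), contraposes to O(anonymize_affidavit → ¬vacate_premises); with O(anonymize_affidavit) we get O(¬vacate_premises).
Premise 2, O(¬calibrate_sensor → vacate_premises), contraposes to O(¬vacate_premises → calibrate_sensor); with O(¬vacate_premises) we get O(calibrate_sensor).
Premise 4, O(revoke_form → ¬calibrate_sensor), contraposes to O(calibrate_sensor → ¬revoke_form); with O(calibrate_sensor) we get O(¬revoke_form).
Premises 1, 6, 7, 10 do not contribute to this derivation.
Hence ¬revoke_form is obligatory.

Obligatory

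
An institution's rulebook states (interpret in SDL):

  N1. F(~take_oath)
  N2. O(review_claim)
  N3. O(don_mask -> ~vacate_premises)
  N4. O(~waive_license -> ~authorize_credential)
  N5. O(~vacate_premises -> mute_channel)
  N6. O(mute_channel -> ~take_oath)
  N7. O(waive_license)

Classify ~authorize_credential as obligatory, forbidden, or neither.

Neither

Premise 4 is O(~waive_license -> ~authorize_credential), but O(~waive_license) is not derivable from the premises, so it does not yield O(~authorize_credential).
No premise or chain of K-axiom applications forces O(~authorize_credential), and none forces O(authorize_credential). So ~authorize_credential is neither obligatory nor forbidden under these norms.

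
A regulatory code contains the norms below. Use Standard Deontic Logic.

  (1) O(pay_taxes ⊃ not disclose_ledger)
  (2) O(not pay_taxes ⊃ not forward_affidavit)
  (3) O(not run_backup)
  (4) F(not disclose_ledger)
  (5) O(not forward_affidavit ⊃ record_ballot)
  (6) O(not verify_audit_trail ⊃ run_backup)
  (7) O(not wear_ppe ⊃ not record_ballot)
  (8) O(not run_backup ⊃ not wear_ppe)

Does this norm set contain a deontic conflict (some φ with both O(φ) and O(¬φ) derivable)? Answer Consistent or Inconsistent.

Premise 4 is F(not disclose_ledger), i.e. O(disclose_ledger).
The contrapositive of premise 1 (O(pay_taxes ⊃ not disclose_ledger)) is O(disclose_ledger ⊃ not pay_taxes), and O(disclose_ledger) is already established, so O(not pay_taxes).
Applying K to premise 2 (O(not pay_taxes ⊃ not forward_affidavit)) and O(not pay_taxes) yields O(not forward_affidavit).
From O(not forward_affidavit) and premise 5, O(not forward_affidavit ⊃ record_ballot), we obtain O(record_ballot).
The contrapositive of premise 7 (O(not wear_ppe ⊃ not record_ballot)) is O(record_ballot ⊃ wear_ppe), and O(record_ballot) is already established, so O(wear_ppe).
The contrapositive of premise 8 (O(not run_backup ⊃ not wear_ppe)) is O(wear_ppe ⊃ run_backup), and O(wear_ppe) is already established, so O(run_backup).
However, premise 3 gives O(not run_backup).
We now have both O(run_backup) and O(not run_backup) — run_backup is simultaneously obligatory and forbidden, violating the D-axiom.

Inconsistent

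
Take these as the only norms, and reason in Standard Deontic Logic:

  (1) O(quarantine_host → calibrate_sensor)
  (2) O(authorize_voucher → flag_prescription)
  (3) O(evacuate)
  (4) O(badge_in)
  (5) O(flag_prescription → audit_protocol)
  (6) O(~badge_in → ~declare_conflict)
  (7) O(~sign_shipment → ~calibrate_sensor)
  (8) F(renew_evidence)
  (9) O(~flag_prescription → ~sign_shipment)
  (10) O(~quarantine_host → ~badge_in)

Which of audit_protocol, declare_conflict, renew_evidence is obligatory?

From premise 4 we have O(badge_in).
Premise 10 is O(~quarantine_host → ~badge_in); contrapositively O(badge_in → quarantine_host). Since O(badge_in) holds, K gives O(quarantine_host).
From O(quarantine_host) and premise 1, O(quarantine_host → calibrate_sensor), we obtain O(calibrate_sensor).
Premise 7, O(~sign_shipment → ~calibrate_sensor), contraposes to O(calibrate_sensor → sign_shipment); with O(calibrate_sensor) we get O(sign_shipment).
The contrapositive of premise 9 (O(~flag_prescription → ~sign_shipment)) is O(sign_shipment → flag_prescription), and O(sign_shipment) is already established, so O(flag_prescription).
From O(flag_prescription) and premise 5, O(flag_prescription → audit_protocol), we obtain O(audit_protocol).
So O(audit_protocol) holds — audit_protocol is obligatory. None of the other listed options is made obligatory by any chain of premises.

audit_protocol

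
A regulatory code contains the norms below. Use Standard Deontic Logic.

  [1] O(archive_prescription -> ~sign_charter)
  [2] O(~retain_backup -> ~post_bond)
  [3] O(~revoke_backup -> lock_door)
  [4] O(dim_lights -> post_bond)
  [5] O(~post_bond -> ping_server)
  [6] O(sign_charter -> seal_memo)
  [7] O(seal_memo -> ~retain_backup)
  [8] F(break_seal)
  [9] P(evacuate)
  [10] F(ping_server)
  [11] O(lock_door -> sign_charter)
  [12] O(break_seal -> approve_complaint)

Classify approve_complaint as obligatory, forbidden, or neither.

Neither

Premise 12 is O(break_seal -> approve_complaint), but O(break_seal) is not derivable from the premises, so it does not yield O(approve_complaint).
No premise or chain of K-axiom applications forces O(approve_complaint), and none forces O(~approve_complaint). So approve_complaint is neither obligatory nor forbidden under these norms.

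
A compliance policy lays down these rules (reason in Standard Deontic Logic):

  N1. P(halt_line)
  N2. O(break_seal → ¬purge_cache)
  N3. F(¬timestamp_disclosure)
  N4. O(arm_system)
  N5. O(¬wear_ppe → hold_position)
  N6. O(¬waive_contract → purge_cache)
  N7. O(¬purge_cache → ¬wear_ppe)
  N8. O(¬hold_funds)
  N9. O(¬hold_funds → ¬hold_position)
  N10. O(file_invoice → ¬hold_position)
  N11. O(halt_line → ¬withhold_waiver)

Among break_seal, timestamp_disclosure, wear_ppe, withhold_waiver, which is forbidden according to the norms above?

Premise 8 gives O(¬hold_funds).
With premise 9, O(¬hold_funds → ¬hold_position), the K-axiom yields O(¬hold_position).
The contrapositive of premise 5 (O(¬wear_ppe → hold_position)) is O(¬hold_position → wear_ppe), and O(¬hold_position) is already established, so O(wear_ppe).
Premise 7 is O(¬purge_cache → ¬wear_ppe); contrapositively O(wear_ppe → purge_cache). Since O(wear_ppe) holds, K gives O(purge_cache).
The contrapositive of premise 2 (O(break_seal → ¬purge_cache)) is O(purge_cache → ¬break_seal), and O(purge_cache) is already established, so O(¬break_seal).
So O(¬break_seal) holds, i.e. break_seal is forbidden. None of the other listed options is forbidden under the premises.

break_seal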